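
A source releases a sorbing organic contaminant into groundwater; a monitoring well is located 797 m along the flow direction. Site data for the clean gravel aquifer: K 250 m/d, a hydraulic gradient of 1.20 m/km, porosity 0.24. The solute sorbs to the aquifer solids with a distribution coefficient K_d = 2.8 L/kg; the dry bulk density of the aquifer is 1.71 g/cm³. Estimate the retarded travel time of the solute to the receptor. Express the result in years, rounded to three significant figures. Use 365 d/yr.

Darcy flux q = K·i = 250 × 0.0012 = 0.3000 m/d
v_s = q/n_e = 0.3000/0.24 = 1.250 m/d
Retardation R = 1 + ρ_b·K_d/n = 1 + 1.71×2.8/0.24 = 20.95
Contaminant velocity v_c = v/R = 1.250/20.95 = 0.05967 m/d
t = L/v_c = 797/0.05967 = 13360 d
   = 13360/365 = 36.6 yr

36.6 years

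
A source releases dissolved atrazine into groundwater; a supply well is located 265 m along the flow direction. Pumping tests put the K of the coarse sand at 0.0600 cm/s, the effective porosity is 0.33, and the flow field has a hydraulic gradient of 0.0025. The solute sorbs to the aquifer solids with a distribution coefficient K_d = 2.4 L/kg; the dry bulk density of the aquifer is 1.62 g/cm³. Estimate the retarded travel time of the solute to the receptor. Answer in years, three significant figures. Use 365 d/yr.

K = 0.0600 cm/s × 864 = 51.84 m/d
q = Ki = 51.84 × 0.0025 = 0.1296 m/d
v = Ki/n = 51.84·0.0025/0.33 = 0.3927 m/d
Retardation R = 1 + ρ_b·K_d/n = 1 + 1.62×2.4/0.33 = 12.78
Contaminant velocity v_c = v/R = 0.3927/12.78 = 0.03073 m/d
t = L/v_c = 265/0.03073 = 8625 d
   = 8625/365 = 23.6 yr

23.6 years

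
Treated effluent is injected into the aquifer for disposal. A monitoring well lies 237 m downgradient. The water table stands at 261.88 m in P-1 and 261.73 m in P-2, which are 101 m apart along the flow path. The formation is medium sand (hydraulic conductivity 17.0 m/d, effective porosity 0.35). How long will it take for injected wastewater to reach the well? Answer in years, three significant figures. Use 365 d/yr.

Hydraulic gradient i = (261.88 − 261.73) / 101 = 0.15 / 101 = 0.001485
Specific discharge q = 17.0 × 0.001485 = 0.02525 m/d
Average linear velocity = 0.02525 / 0.35 = 0.07214 m/d
t = L / v = 237 / 0.07214 = 3285 d
   = 3285 / 365 = 9.00 yr

9.00 years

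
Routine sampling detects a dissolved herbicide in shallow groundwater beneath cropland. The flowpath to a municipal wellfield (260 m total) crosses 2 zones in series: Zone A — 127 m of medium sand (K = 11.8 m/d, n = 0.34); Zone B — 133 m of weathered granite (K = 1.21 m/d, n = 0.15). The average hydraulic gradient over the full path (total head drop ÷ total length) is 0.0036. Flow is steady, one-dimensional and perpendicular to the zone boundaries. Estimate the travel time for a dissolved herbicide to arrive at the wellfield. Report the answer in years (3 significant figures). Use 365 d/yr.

22.3 years

Continuity: the same q passes through each zone, so ΔH = q·Σ(L_j/K_j) — the zones act as resistances in series.
Σ(L/K) = 127/11.8 + 133/1.21 = 10.76 + 109.9 = 120.7 d
K_eq = L_total / Σ(L/K) = 260 / 120.7 = 2.154 m/d
q = K_eq · i = 2.154 × 0.0036 = 0.007756 m/d (same in every zone)
Zone A: v = q/n = 0.007756/0.34 = 0.02281 m/d → t_A = 127/0.02281 = 5567 d
Zone B: v = q/n = 0.007756/0.15 = 0.05171 m/d → t_B = 133/0.05171 = 2572 d
Total t = 5567 + 2572 = 8139 d
   = 8139 / 365 = 22.3 yr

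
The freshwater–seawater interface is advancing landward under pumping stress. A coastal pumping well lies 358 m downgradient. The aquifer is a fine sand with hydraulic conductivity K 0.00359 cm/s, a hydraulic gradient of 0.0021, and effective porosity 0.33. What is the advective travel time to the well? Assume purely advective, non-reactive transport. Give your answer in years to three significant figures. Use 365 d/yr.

K = 0.00359 cm/s × 864 = 3.102 m/d
Darcy flux q = K·i = 3.102 × 0.0021 = 0.006514 m/d
Seepage velocity v = q / n = 0.006514 / 0.33 = 0.01974 m/d
t = L / v = 358 / 0.01974 = 18140 d
   = 18140 / 365 = 49.7 yr

49.7 years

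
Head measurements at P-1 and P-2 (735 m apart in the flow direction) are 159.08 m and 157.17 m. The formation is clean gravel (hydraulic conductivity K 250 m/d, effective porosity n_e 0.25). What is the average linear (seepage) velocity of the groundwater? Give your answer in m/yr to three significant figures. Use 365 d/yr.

949 m/yr

Hydraulic gradient i = (159.08 − 157.17) / 735 = 1.91 / 735 = 0.002599
Darcy flux q = K·i = 250 × 0.002599 = 0.6497 m/d
Seepage velocity v = q / n = 0.6497 / 0.25 = 2.599 m/d
   = 2.599 × 365 = 949 m/yr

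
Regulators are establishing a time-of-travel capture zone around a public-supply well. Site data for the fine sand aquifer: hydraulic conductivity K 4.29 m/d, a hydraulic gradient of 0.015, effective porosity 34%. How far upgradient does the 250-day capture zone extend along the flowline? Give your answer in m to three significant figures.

47.3 m

Specific discharge q = 4.29 × 0.015 = 0.06435 m/d
Seepage velocity v = q / n = 0.06435 / 0.34 = 0.1893 m/d
L = v × T = 0.1893 × 250 = 47.32 m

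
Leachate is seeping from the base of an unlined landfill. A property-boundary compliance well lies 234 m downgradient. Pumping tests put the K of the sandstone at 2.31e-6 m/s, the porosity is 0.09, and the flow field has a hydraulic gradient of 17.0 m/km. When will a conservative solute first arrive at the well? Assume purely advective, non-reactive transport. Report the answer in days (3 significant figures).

K = 2.31e-6 m/s × 86400 s/d = 0.1996 m/d
Specific discharge q = 0.1996 × 0.017 = 0.003393 m/d
v_s = q/n_e = 0.003393/0.09 = 0.03770 m/d
t = L / v = 234 / 0.03770 = 6207 d

6210 days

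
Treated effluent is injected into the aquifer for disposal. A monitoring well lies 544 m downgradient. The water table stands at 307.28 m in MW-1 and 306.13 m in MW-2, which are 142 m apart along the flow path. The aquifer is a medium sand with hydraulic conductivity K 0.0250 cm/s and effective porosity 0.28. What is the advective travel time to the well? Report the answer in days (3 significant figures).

871 days

Hydraulic gradient i = (307.28 − 306.13) / 142 = 1.15 / 142 = 0.008099
K = 0.0250 cm/s × 864 = 21.60 m/d
Darcy flux q = K·i = 21.60 × 0.008099 = 0.1749 m/d
v = Ki/n = 21.60·0.008099/0.28 = 0.6247 m/d
t = L / v = 544 / 0.6247 = 870.8 d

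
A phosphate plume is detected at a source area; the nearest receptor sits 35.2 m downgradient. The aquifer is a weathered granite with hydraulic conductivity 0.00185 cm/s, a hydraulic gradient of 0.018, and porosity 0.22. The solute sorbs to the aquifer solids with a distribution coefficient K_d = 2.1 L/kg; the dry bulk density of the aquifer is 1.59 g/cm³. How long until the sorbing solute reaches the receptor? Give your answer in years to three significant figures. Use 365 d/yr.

11.9 years

K = 0.00185 cm/s × 864 = 1.598 m/d
Darcy flux q = K·i = 1.598 × 0.018 = 0.02877 m/d
v_s = q/n_e = 0.02877/0.22 = 0.1308 m/d
Retardation R = 1 + ρ_b·K_d/n = 1 + 1.59×2.1/0.22 = 16.18
Contaminant velocity v_c = v/R = 0.1308/16.18 = 0.008084 m/d
t = L/v_c = 35.2/0.008084 = 4354 d
   = 4354/365 = 11.9 yr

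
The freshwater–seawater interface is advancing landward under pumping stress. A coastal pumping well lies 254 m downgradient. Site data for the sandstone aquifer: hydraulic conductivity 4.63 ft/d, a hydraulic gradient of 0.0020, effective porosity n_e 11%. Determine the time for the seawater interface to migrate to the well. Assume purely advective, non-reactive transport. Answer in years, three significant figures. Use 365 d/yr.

27.1 years

K = 4.63 ft/d × 0.3048 = 1.411 m/d
q = Ki = 1.411 × 0.0020 = 0.002822 m/d
v_s = q/n_e = 0.002822/0.11 = 0.02566 m/d
t = L / v = 254 / 0.02566 = 9899 d
   = 9899 / 365 = 27.1 yr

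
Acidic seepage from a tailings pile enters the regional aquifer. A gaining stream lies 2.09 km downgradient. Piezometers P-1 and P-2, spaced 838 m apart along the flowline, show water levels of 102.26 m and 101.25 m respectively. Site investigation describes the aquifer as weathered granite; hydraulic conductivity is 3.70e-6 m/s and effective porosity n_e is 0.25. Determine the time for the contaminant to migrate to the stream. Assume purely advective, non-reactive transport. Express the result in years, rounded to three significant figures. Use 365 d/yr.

3720 years

Hydraulic gradient i = (102.26 − 101.25) / 838 = 1.01 / 838 = 0.001205
K = 3.70e-6 m/s × 86400 s/d = 0.3197 m/d
Darcy flux q = K·i = 0.3197 × 0.001205 = 3.853e-4 m/d
v_s = q/n_e = 3.853e-4/0.25 = 0.001541 m/d
L = 2.09 km = 2090 m
t = L / v = 2090 / 0.001541 = 1.356e6 d
   = 1.356e6 / 365 = 3720 yr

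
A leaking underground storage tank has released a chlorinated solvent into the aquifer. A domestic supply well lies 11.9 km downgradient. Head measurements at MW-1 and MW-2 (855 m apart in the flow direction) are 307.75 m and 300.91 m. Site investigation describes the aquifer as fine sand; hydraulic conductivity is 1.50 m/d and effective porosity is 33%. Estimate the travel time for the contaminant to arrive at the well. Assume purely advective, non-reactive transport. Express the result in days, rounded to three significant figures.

Hydraulic gradient i = (307.75 − 300.91) / 855 = 6.84 / 855 = 0.008000
Specific discharge q = 1.50 × 0.008000 = 0.01200 m/d
v_s = q/n_e = 0.01200/0.33 = 0.03636 m/d
L = 11.9 km = 11900 m
t = L / v = 11900 / 0.03636 = 327300 d

327000 days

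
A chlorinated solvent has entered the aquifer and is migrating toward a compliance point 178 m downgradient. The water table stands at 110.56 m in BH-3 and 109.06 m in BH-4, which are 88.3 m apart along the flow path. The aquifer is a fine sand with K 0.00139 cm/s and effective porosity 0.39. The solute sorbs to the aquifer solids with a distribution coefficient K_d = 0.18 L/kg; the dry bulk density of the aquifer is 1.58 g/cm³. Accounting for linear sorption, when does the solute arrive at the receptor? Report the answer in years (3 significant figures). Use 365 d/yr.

16.1 years

Hydraulic gradient i = (110.56 − 109.06) / 88.3 = 1.50 / 88.3 = 0.01699
K = 0.00139 cm/s × 864 = 1.201 m/d
Darcy flux q = K·i = 1.201 × 0.01699 = 0.02040 m/d
Seepage velocity v = q / n = 0.02040 / 0.39 = 0.05231 m/d
Retardation R = 1 + ρ_b·K_d/n = 1 + 1.58×0.18/0.39 = 1.729
Contaminant velocity v_c = v/R = 0.05231/1.729 = 0.03025 m/d
t = L/v_c = 178/0.03025 = 5884 d
   = 5884/365 = 16.1 yr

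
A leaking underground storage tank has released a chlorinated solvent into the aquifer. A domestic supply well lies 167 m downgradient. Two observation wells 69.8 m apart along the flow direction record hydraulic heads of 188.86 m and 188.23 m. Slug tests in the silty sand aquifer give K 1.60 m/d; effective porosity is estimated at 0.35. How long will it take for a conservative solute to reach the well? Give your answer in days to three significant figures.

4050 days

Hydraulic gradient i = (188.86 − 188.23) / 69.8 = 0.63 / 69.8 = 0.009026
Specific discharge q = 1.60 × 0.009026 = 0.01444 m/d
Average linear velocity = 0.01444 / 0.35 = 0.04126 m/d
t = L / v = 167 / 0.04126 = 4047 d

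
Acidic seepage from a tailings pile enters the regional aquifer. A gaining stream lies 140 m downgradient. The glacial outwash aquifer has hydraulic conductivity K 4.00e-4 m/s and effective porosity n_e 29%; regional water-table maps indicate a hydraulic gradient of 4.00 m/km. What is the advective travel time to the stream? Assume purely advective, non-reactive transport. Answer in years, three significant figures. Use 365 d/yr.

K = 4.00e-4 m/s × 86400 s/d = 34.56 m/d
Specific discharge q = 34.56 × 0.0040 = 0.1382 m/d
Average linear velocity = 0.1382 / 0.29 = 0.4767 m/d
t = L / v = 140 / 0.4767 = 293.7 d
   = 293.7 / 365 = 0.805 yr

0.805 years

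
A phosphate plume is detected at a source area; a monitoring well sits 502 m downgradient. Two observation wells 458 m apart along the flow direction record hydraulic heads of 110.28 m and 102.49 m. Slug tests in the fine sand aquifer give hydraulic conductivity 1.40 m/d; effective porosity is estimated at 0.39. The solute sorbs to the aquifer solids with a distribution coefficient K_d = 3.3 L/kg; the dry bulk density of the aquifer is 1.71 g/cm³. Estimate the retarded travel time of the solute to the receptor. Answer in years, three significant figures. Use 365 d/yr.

348 years

Hydraulic gradient i = (110.28 − 102.49) / 458 = 7.79 / 458 = 0.01701
Darcy flux q = K·i = 1.40 × 0.01701 = 0.02381 m/d
Average linear velocity = 0.02381 / 0.39 = 0.06106 m/d
Retardation R = 1 + ρ_b·K_d/n = 1 + 1.71×3.3/0.39 = 15.47
Contaminant velocity v_c = v/R = 0.06106/15.47 = 0.003947 m/d
t = L/v_c = 502/0.003947 = 127200 d
   = 127200/365 = 348 yr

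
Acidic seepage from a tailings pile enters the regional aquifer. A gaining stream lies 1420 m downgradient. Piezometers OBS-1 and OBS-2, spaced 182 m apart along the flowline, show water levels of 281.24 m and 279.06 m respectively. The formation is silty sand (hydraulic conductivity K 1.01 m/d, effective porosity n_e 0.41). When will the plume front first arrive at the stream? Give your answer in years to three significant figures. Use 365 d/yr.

Hydraulic gradient i = (281.24 − 279.06) / 182 = 2.18 / 182 = 0.01198
Darcy flux q = K·i = 1.01 × 0.01198 = 0.01210 m/d
v = Ki/n = 1.01·0.01198/0.41 = 0.02951 m/d
t = L / v = 1420 / 0.02951 = 48120 d
   = 48120 / 365 = 132 yr

132 years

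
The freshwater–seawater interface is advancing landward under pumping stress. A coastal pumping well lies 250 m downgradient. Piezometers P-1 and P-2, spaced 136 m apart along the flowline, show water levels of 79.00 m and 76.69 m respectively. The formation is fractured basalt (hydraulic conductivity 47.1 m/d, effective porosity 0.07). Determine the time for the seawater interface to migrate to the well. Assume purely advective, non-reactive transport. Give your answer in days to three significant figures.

Hydraulic gradient i = (79.00 − 76.69) / 136 = 2.31 / 136 = 0.01699
Darcy flux q = K·i = 47.1 × 0.01699 = 0.8000 m/d
v_s = q/n_e = 0.8000/0.07 = 11.43 m/d
t = L / v = 250 / 11.43 = 21.87 d

21.9 days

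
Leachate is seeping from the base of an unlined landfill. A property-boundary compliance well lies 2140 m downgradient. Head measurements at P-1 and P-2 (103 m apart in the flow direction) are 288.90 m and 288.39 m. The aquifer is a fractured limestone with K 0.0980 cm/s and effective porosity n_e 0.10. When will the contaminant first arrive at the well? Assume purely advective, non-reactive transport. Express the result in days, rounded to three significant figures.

510 days

Hydraulic gradient i = (288.90 − 288.39) / 103 = 0.51 / 103 = 0.004951
K = 0.0980 cm/s × 864 = 84.67 m/d
Darcy flux q = K·i = 84.67 × 0.004951 = 0.4192 m/d
Seepage velocity v = q / n = 0.4192 / 0.10 = 4.192 m/d
t = L / v = 2140 / 4.192 = 510.4 d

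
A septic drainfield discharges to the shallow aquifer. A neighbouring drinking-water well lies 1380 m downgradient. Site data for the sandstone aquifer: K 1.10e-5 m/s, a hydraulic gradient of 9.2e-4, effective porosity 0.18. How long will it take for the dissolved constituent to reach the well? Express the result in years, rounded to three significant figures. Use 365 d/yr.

778 years

K = 1.10e-5 m/s × 86400 s/d = 0.9504 m/d
Specific discharge q = 0.9504 × 9.2e-4 = 8.744e-4 m/d
Average linear velocity = 8.744e-4 / 0.18 = 0.004858 m/d
t = L / v = 1380 / 0.004858 = 284100 d
   = 284100 / 365 = 778 yr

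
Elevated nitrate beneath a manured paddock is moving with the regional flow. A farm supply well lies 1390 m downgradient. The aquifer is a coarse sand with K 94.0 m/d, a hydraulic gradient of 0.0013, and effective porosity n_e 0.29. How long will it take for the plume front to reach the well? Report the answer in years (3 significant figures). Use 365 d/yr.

q = Ki = 94.0 × 0.0013 = 0.1222 m/d
Seepage velocity v = q / n = 0.1222 / 0.29 = 0.4214 m/d
t = L / v = 1390 / 0.4214 = 3299 d
   = 3299 / 365 = 9.04 yr

9.04 years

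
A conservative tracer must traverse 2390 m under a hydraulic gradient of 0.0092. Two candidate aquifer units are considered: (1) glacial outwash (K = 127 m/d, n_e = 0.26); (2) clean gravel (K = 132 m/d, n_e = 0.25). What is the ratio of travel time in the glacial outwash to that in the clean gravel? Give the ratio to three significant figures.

1.08

Unit 1 (glacial outwash): v = 127×0.0092/0.26 = 4.494 m/d, t = 2390/4.494 = 531.8 d
Unit 2 (clean gravel): v = 132×0.0092/0.25 = 4.858 m/d, t = 2390/4.858 = 492.0 d
t(glacial outwash) / t(clean gravel) = 531.8/492.0 = 1.08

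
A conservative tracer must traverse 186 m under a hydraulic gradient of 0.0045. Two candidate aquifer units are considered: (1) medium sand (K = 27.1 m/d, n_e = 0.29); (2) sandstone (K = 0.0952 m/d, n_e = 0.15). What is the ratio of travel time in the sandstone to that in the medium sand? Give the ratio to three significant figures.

Unit 1 (medium sand): v = 27.1×0.0045/0.29 = 0.4205 m/d, t = 186/0.4205 = 442.3 d
Unit 2 (sandstone): v = 0.0952×0.0045/0.15 = 0.002856 m/d, t = 186/0.002856 = 65130 d
t(sandstone) / t(medium sand) = 65130/442.3 = 147

147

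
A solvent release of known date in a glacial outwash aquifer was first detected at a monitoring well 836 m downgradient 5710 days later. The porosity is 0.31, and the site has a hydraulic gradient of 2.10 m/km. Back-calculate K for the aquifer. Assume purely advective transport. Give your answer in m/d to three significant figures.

v = L / t = 836 / 5710 = 0.1464 m/d
K = v · n / i = 0.1464 × 0.31 / 0.0021 = 21.6 m/d

21.6 m/d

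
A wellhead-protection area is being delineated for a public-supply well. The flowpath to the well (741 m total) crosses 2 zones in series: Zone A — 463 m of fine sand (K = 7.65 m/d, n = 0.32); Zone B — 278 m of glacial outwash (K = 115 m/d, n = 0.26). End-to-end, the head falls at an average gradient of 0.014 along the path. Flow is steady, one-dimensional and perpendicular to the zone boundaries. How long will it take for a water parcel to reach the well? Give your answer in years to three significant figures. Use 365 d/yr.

Steady 1-D flow in series ⇒ the Darcy flux q is identical in every zone and the zone head losses add (resistances L/K in series).
Σ(L/K) = 463/7.65 + 278/115 = 60.52 + 2.417 = 62.94 d
K_eq = L_total / Σ(L/K) = 741 / 62.94 = 11.77 m/d
q = K_eq · i = 11.77 × 0.014 = 0.1648 m/d (same in every zone)
Zone A: v = q/n = 0.1648/0.32 = 0.5151 m/d → t_A = 463/0.5151 = 898.9 d
Zone B: v = q/n = 0.1648/0.26 = 0.6339 m/d → t_B = 278/0.6339 = 438.5 d
Total t = 898.9 + 438.5 = 1337 d
   = 1337 / 365 = 3.66 yr

3.66 years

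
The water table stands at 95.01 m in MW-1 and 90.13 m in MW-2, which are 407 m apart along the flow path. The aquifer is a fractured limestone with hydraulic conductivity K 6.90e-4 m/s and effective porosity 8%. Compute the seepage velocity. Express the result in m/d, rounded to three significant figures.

8.94 m/d

Hydraulic gradient i = (95.01 − 90.13) / 407 = 4.88 / 407 = 0.01199
K = 6.90e-4 m/s × 86400 s/d = 59.62 m/d
q = Ki = 59.62 × 0.01199 = 0.7148 m/d
v = Ki/n = 59.62·0.01199/0.08 = 8.935 m/d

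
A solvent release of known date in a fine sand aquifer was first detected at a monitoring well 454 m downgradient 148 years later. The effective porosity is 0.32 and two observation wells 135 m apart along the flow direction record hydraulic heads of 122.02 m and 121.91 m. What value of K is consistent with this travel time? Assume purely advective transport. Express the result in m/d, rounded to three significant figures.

3.30 m/d

Hydraulic gradient i = (122.02 − 121.91) / 135 = 0.11 / 135 = 8.148e-4
t = 148 years = 54020 d
v = L / t = 454 / 54020 = 0.008404 m/d
K = v · n / i = 0.008404 × 0.32 / 8.148e-4 = 3.30 m/d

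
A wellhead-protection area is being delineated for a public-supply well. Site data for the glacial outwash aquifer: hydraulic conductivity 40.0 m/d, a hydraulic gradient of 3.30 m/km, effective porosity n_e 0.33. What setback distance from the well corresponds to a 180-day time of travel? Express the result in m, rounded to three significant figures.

72.0 m

Specific discharge q = 40.0 × 0.0033 = 0.1320 m/d
Seepage velocity v = q / n = 0.1320 / 0.33 = 0.4000 m/d
L = v × T = 0.4000 × 180 = 72.00 m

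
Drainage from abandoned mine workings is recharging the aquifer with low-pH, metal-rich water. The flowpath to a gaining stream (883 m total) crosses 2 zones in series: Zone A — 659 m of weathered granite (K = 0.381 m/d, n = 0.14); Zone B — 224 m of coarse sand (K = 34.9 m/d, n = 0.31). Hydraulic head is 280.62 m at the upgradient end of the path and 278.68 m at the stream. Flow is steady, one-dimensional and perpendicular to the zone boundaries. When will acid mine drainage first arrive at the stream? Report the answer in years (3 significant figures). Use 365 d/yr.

396 years

Total head drop ΔH = 280.62 − 278.68 = 1.94 m
Steady 1-D flow in series ⇒ the Darcy flux q is identical in every zone and the zone head losses add (resistances L/K in series).
Σ(L/K) = 659/0.381 + 224/34.9 = 1730 + 6.418 = 1736 d
q = ΔH / Σ(L/K) = 1.94 / 1736 = 0.001117 m/d (same in every zone)
Zone A: v = q/n = 0.001117/0.14 = 0.007982 m/d → t_A = 659/0.007982 = 82560 d
Zone B: v = q/n = 0.001117/0.31 = 0.003605 m/d → t_B = 224/0.003605 = 62140 d
Total t = 82560 + 62140 = 144700 d
   = 144700 / 365 = 396 yr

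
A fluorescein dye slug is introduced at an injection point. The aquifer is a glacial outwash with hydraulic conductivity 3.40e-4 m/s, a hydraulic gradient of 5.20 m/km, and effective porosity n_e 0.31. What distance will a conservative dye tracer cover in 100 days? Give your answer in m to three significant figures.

49.3 m

K = 3.40e-4 m/s × 86400 s/d = 29.38 m/d
q = Ki = 29.38 × 0.0052 = 0.1528 m/d
Seepage velocity v = q / n = 0.1528 / 0.31 = 0.4928 m/d
L = v × T = 0.4928 × 100 = 49.28 m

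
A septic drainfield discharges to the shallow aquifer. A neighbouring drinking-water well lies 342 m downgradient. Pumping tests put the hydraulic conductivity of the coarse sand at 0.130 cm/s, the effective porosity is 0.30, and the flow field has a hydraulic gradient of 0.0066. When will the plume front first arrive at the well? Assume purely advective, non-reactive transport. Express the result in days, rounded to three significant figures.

138 days

K = 0.130 cm/s × 864 = 112.3 m/d
Specific discharge q = 112.3 × 0.0066 = 0.7413 m/d
Average linear velocity = 0.7413 / 0.30 = 2.471 m/d
t = L / v = 342 / 2.471 = 138.4 d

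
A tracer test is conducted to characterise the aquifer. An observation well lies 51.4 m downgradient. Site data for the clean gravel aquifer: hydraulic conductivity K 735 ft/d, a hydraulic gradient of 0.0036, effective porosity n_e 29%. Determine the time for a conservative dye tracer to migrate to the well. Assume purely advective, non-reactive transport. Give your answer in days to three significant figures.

18.5 days

K = 735 ft/d × 0.3048 = 224.0 m/d
Darcy flux q = K·i = 224.0 × 0.0036 = 0.8065 m/d
v_s = q/n_e = 0.8065/0.29 = 2.781 m/d
t = L / v = 51.4 / 2.781 = 18.48 d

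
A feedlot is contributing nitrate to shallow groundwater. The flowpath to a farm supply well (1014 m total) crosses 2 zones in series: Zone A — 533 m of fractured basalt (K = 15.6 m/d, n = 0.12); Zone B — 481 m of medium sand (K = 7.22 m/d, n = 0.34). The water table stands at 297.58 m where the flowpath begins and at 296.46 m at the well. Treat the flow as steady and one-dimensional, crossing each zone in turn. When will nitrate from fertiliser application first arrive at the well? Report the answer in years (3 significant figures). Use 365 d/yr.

Total head drop ΔH = 297.58 − 296.46 = 1.12 m
Continuity: the same q passes through each zone, so ΔH = q·Σ(L_j/K_j) — the zones act as resistances in series.
Σ(L/K) = 533/15.6 + 481/7.22 = 34.17 + 66.62 = 100.8 d
q = ΔH / Σ(L/K) = 1.12 / 100.8 = 0.01111 m/d (same in every zone)
Zone A: v = q/n = 0.01111/0.12 = 0.09260 m/d → t_A = 533/0.09260 = 5756 d
Zone B: v = q/n = 0.01111/0.34 = 0.03268 m/d → t_B = 481/0.03268 = 14720 d
Total t = 5756 + 14720 = 20470 d
   = 20470 / 365 = 56.1 yr

56.1 years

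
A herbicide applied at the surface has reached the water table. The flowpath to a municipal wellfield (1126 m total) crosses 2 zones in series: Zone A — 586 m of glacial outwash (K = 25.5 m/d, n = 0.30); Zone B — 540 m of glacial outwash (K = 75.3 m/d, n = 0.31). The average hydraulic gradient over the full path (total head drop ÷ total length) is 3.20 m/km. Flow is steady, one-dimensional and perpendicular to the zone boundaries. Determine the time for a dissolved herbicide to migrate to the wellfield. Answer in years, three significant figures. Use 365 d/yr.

Continuity: the same q passes through each zone, so ΔH = q·Σ(L_j/K_j) — the zones act as resistances in series.
Σ(L/K) = 586/25.5 + 540/75.3 = 22.98 + 7.171 = 30.15 d
K_eq = L_total / Σ(L/K) = 1126 / 30.15 = 37.34 m/d
q = K_eq · i = 37.34 × 0.0032 = 0.1195 m/d (same in every zone)
Zone A: v = q/n = 0.1195/0.30 = 0.3983 m/d → t_A = 586/0.3983 = 1471 d
Zone B: v = q/n = 0.1195/0.31 = 0.3855 m/d → t_B = 540/0.3855 = 1401 d
Total t = 1471 + 1401 = 2872 d
   = 2872 / 365 = 7.87 yr

7.87 years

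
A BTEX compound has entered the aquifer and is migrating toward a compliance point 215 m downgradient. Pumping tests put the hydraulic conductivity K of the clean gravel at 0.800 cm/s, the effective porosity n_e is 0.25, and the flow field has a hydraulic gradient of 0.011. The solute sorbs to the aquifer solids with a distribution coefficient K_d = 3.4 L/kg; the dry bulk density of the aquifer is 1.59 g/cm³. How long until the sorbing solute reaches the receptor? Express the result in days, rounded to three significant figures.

160 days

K = 0.800 cm/s × 864 = 691.2 m/d
Darcy flux q = K·i = 691.2 × 0.011 = 7.603 m/d
v_s = q/n_e = 7.603/0.25 = 30.41 m/d
Retardation R = 1 + ρ_b·K_d/n = 1 + 1.59×3.4/0.25 = 22.62
Contaminant velocity v_c = v/R = 30.41/22.62 = 1.344 m/d
t = L/v_c = 215/1.344 = 159.9 d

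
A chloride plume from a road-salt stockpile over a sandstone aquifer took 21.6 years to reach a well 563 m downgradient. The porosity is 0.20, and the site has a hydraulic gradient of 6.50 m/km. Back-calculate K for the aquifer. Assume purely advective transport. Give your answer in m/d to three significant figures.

t = 21.6 years = 7884 d
v = L / t = 563 / 7884 = 0.07141 m/d
K = v · n / i = 0.07141 × 0.20 / 0.0065 = 2.20 m/d

2.20 m/d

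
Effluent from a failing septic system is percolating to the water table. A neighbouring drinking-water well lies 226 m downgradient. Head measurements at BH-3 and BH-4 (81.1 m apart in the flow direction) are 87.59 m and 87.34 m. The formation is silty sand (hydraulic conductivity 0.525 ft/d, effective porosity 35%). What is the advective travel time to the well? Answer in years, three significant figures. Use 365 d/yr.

439 years

Hydraulic gradient i = (87.59 − 87.34) / 81.1 = 0.25 / 81.1 = 0.003083
K = 0.525 ft/d × 0.3048 = 0.1600 m/d
Darcy flux q = K·i = 0.1600 × 0.003083 = 4.933e-4 m/d
Seepage velocity v = q / n = 4.933e-4 / 0.35 = 0.001409 m/d
t = L / v = 226 / 0.001409 = 160400 d
   = 160400 / 365 = 439 yr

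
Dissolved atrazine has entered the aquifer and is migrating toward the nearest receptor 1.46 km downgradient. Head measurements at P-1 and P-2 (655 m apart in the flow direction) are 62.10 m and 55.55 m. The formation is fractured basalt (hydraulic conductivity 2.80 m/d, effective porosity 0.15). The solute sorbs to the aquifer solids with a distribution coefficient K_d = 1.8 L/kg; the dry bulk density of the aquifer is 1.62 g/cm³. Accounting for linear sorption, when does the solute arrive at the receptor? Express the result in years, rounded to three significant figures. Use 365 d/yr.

Hydraulic gradient i = (62.10 − 55.55) / 655 = 6.55 / 655 = 0.01000
Darcy flux q = K·i = 2.80 × 0.01000 = 0.02800 m/d
Average linear velocity = 0.02800 / 0.15 = 0.1867 m/d
Retardation R = 1 + ρ_b·K_d/n = 1 + 1.62×1.8/0.15 = 20.44
Contaminant velocity v_c = v/R = 0.1867/20.44 = 0.009132 m/d
L = 1.46 km = 1460 m
t = L/v_c = 1460/0.009132 = 159900 d
   = 159900/365 = 438 yr

438 years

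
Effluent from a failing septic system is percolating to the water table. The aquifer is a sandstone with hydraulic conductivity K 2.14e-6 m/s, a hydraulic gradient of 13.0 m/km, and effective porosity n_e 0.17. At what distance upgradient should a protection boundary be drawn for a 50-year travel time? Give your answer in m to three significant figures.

K = 2.14e-6 m/s × 86400 s/d = 0.1849 m/d
Specific discharge q = 0.1849 × 0.013 = 0.002404 m/d
v_s = q/n_e = 0.002404/0.17 = 0.01414 m/d
T = 50 yr × 365 = 18250 d
L = v × T = 0.01414 × 18250 = 258.0 m

258 m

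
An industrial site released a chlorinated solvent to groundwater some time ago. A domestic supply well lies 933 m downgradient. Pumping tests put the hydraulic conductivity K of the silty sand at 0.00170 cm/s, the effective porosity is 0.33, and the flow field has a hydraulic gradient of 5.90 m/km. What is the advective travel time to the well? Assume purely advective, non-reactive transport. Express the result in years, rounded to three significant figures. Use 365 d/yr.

K = 0.00170 cm/s × 864 = 1.469 m/d
Darcy flux q = K·i = 1.469 × 0.0059 = 0.008666 m/d
v_s = q/n_e = 0.008666/0.33 = 0.02626 m/d
t = L / v = 933 / 0.02626 = 35530 d
   = 35530 / 365 = 97.3 yr

97.3 years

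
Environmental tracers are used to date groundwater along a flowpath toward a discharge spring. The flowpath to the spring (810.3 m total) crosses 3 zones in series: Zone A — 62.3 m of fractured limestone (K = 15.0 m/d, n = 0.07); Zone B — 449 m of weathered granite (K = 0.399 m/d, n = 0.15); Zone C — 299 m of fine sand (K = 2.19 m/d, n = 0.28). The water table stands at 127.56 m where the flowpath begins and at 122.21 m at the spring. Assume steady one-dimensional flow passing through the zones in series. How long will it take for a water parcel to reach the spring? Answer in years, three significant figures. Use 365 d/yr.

Total head drop ΔH = 127.56 − 122.21 = 5.35 m
Steady 1-D flow in series ⇒ the Darcy flux q is identical in every zone and the zone head losses add (resistances L/K in series).
Σ(L/K) = 62.3/15.0 + 449/0.399 + 299/2.19 = 4.153 + 1125 + 136.5 = 1266 d
q = ΔH / Σ(L/K) = 5.35 / 1266 = 0.004226 m/d (same in every zone)
Zone A: v = q/n = 0.004226/0.07 = 0.06037 m/d → t_A = 62.3/0.06037 = 1032 d
Zone B: v = q/n = 0.004226/0.15 = 0.02817 m/d → t_B = 449/0.02817 = 15940 d
Zone C: v = q/n = 0.004226/0.28 = 0.01509 m/d → t_C = 299/0.01509 = 19810 d
Total t = 1032 + 15940 + 19810 = 36780 d
   = 36780 / 365 = 101 yr

101 years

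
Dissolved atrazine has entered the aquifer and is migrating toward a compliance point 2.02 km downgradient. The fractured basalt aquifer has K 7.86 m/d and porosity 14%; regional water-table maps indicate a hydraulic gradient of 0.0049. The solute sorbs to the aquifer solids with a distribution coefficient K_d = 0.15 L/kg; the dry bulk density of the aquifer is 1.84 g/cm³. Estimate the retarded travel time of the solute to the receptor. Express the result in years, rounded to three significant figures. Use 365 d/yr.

59.8 years

Darcy flux q = K·i = 7.86 × 0.0049 = 0.03851 m/d
v_s = q/n_e = 0.03851/0.14 = 0.2751 m/d
Retardation R = 1 + ρ_b·K_d/n = 1 + 1.84×0.15/0.14 = 2.971
Contaminant velocity v_c = v/R = 0.2751/2.971 = 0.09258 m/d
L = 2.02 km = 2020 m
t = L/v_c = 2020/0.09258 = 21820 d
   = 21820/365 = 59.8 yr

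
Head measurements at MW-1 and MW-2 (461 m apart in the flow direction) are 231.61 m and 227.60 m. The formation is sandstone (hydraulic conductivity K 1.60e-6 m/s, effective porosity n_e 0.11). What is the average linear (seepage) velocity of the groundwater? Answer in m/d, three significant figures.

Hydraulic gradient i = (231.61 − 227.60) / 461 = 4.01 / 461 = 0.008698
K = 1.60e-6 m/s × 86400 s/d = 0.1382 m/d
q = Ki = 0.1382 × 0.008698 = 0.001202 m/d
Seepage velocity v = q / n = 0.001202 / 0.11 = 0.01093 m/d

0.0109 m/d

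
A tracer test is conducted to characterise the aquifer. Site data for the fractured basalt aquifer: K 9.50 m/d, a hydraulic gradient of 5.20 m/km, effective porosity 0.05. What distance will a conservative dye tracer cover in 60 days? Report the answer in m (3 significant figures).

Specific discharge q = 9.50 × 0.0052 = 0.04940 m/d
Seepage velocity v = q / n = 0.04940 / 0.05 = 0.9880 m/d
L = v × T = 0.9880 × 60 = 59.28 m

59.3 m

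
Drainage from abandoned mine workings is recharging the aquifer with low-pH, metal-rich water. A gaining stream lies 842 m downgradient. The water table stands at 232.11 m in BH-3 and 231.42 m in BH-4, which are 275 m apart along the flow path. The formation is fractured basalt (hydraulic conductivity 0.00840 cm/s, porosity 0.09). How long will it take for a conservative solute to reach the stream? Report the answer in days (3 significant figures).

4160 days

Hydraulic gradient i = (232.11 − 231.42) / 275 = 0.69 / 275 = 0.002509
K = 0.00840 cm/s × 864 = 7.258 m/d
q = Ki = 7.258 × 0.002509 = 0.01821 m/d
v = Ki/n = 7.258·0.002509/0.09 = 0.2023 m/d
t = L / v = 842 / 0.2023 = 4161 d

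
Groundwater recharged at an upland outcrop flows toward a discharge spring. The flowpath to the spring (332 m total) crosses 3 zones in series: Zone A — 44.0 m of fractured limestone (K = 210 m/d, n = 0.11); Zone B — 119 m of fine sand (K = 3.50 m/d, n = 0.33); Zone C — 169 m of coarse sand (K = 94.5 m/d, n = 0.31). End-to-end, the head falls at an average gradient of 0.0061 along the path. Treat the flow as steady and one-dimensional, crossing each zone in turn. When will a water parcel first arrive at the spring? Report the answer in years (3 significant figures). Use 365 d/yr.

Steady 1-D flow in series ⇒ the Darcy flux q is identical in every zone and the zone head losses add (resistances L/K in series).
Σ(L/K) = 44.0/210 + 119/3.50 + 169/94.5 = 0.2095 + 34.00 + 1.788 = 36.00 d
K_eq = L_total / Σ(L/K) = 332 / 36.00 = 9.223 m/d
q = K_eq · i = 9.223 × 0.0061 = 0.05626 m/d (same in every zone)
Zone A: v = q/n = 0.05626/0.11 = 0.5114 m/d → t_A = 44.0/0.5114 = 86.03 d
Zone B: v = q/n = 0.05626/0.33 = 0.1705 m/d → t_B = 119/0.1705 = 698.0 d
Zone C: v = q/n = 0.05626/0.31 = 0.1815 m/d → t_C = 169/0.1815 = 931.2 d
Total t = 86.03 + 698.0 + 931.2 = 1715 d
   = 1715 / 365 = 4.70 yr

4.70 years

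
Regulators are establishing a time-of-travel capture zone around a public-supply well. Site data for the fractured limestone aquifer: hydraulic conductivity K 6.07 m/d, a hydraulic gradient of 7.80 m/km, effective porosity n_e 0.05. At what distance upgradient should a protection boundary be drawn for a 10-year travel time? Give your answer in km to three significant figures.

Darcy flux q = K·i = 6.07 × 0.0078 = 0.04735 m/d
v = Ki/n = 6.07·0.0078/0.05 = 0.9469 m/d
T = 10 yr × 365 = 3650 d
L = v × T = 0.9469 × 3650 = 3456 m
   = 3.46 km

3.46 km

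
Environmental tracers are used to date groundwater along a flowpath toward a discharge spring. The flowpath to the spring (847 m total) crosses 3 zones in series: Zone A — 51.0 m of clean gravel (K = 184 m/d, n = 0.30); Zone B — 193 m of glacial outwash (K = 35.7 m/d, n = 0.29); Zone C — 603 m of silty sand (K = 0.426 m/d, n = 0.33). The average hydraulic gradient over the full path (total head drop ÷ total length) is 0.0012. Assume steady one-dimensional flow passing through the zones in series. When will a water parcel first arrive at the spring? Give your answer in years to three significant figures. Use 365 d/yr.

Continuity: the same q passes through each zone, so ΔH = q·Σ(L_j/K_j) — the zones act as resistances in series.
Σ(L/K) = 51.0/184 + 193/35.7 + 603/0.426 = 0.2772 + 5.406 + 1415 = 1421 d
K_eq = L_total / Σ(L/K) = 847 / 1421 = 0.5960 m/d
q = K_eq · i = 0.5960 × 0.0012 = 7.152e-4 m/d (same in every zone)
Zone A: v = q/n = 7.152e-4/0.30 = 0.002384 m/d → t_A = 51.0/0.002384 = 21390 d
Zone B: v = q/n = 7.152e-4/0.29 = 0.002466 m/d → t_B = 193/0.002466 = 78260 d
Zone C: v = q/n = 7.152e-4/0.33 = 0.002167 m/d → t_C = 603/0.002167 = 278200 d
Total t = 21390 + 78260 + 278200 = 377900 d
   = 377900 / 365 = 1040 yr

1040 years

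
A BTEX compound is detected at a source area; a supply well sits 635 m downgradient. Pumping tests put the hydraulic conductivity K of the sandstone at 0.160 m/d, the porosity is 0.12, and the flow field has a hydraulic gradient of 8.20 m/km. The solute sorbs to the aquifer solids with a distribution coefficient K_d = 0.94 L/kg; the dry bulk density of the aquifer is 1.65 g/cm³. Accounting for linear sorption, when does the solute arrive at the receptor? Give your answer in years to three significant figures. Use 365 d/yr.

Specific discharge q = 0.160 × 0.0082 = 0.001312 m/d
Seepage velocity v = q / n = 0.001312 / 0.12 = 0.01093 m/d
Retardation R = 1 + ρ_b·K_d/n = 1 + 1.65×0.94/0.12 = 13.93
Contaminant velocity v_c = v/R = 0.01093/13.93 = 7.852e-4 m/d
t = L/v_c = 635/7.852e-4 = 808800 d
   = 808800/365 = 2220 yr

2220 years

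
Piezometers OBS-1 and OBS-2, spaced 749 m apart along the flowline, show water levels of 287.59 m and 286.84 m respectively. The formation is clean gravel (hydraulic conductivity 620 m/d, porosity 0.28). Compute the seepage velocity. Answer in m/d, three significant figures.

2.22 m/d

Hydraulic gradient i = (287.59 − 286.84) / 749 = 0.75 / 749 = 0.001001
q = Ki = 620 × 0.001001 = 0.6208 m/d
v = Ki/n = 620·0.001001/0.28 = 2.217 m/d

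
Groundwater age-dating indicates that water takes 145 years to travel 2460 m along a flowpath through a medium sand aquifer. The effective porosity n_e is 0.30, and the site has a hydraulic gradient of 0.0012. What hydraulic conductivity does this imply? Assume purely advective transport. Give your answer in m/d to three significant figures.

11.6 m/d

t = 145 years = 52930 d
v = L / t = 2460 / 52930 = 0.04648 m/d
K = v · n / i = 0.04648 × 0.30 / 0.0012 = 11.6 m/d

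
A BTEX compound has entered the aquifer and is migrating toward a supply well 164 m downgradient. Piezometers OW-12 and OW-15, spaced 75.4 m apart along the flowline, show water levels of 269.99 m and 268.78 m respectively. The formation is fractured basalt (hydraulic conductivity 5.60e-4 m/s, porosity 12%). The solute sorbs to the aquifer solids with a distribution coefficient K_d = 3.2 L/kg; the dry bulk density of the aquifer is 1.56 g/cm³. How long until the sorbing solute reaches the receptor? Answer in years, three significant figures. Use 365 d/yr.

2.96 years

Hydraulic gradient i = (269.99 − 268.78) / 75.4 = 1.21 / 75.4 = 0.01605
K = 5.60e-4 m/s × 86400 s/d = 48.38 m/d
Darcy flux q = K·i = 48.38 × 0.01605 = 0.7765 m/d
Seepage velocity v = q / n = 0.7765 / 0.12 = 6.470 m/d
Retardation R = 1 + ρ_b·K_d/n = 1 + 1.56×3.2/0.12 = 42.60
Contaminant velocity v_c = v/R = 6.470/42.60 = 0.1519 m/d
t = L/v_c = 164/0.1519 = 1080 d
   = 1080/365 = 2.96 yr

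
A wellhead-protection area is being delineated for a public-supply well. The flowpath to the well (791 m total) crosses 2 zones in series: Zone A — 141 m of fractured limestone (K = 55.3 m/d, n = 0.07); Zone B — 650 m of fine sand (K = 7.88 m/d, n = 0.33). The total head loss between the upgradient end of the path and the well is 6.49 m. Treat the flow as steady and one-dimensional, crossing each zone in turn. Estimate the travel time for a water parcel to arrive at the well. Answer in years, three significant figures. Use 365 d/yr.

8.05 years

Steady 1-D flow in series ⇒ the Darcy flux q is identical in every zone and the zone head losses add (resistances L/K in series).
Σ(L/K) = 141/55.3 + 650/7.88 = 2.550 + 82.49 = 85.04 d
q = ΔH / Σ(L/K) = 6.49 / 85.04 = 0.07632 m/d (same in every zone)
Zone A: v = q/n = 0.07632/0.07 = 1.090 m/d → t_A = 141/1.090 = 129.3 d
Zone B: v = q/n = 0.07632/0.33 = 0.2313 m/d → t_B = 650/0.2313 = 2811 d
Total t = 129.3 + 2811 = 2940 d
   = 2940 / 365 = 8.05 yr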